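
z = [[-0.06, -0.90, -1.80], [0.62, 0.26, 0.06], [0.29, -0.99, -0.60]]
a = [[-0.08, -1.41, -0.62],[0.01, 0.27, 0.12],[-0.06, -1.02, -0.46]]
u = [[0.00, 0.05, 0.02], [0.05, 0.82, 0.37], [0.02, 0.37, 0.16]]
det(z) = 0.90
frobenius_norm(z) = 2.44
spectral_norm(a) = 1.93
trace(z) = -0.40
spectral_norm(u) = 0.99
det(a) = 0.00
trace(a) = -0.27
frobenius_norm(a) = 1.93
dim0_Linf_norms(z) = [0.62, 0.99, 1.8]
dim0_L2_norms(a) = [0.1, 1.76, 0.78]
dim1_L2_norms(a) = [1.54, 0.3, 1.12]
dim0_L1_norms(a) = [0.15, 2.7, 1.2]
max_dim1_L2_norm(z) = 2.01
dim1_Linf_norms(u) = [0.05, 0.82, 0.37]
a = z @ u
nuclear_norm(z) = 3.53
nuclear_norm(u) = 1.00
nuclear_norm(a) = 1.94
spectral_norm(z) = 2.26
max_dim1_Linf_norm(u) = 0.82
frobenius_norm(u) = 0.99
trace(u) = 0.98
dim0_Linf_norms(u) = [0.05, 0.82, 0.37]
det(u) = 0.00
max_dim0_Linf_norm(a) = 1.41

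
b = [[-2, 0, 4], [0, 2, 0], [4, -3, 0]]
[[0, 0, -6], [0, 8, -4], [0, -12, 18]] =b@[[0, 0, 3], [0, 4, -2], [0, 0, 0]]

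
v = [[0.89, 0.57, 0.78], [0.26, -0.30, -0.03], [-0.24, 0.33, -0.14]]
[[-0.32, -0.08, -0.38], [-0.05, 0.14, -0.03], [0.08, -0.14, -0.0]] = v @ [[-0.19,  0.15,  -0.36], [0.01,  -0.33,  -0.23], [-0.2,  -0.03,  0.09]]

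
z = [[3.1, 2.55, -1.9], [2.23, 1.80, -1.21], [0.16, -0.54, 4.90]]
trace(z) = 9.80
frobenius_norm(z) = 7.33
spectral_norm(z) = 6.26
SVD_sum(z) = [[1.83, 1.77, -3.10], [1.26, 1.21, -2.12], [-1.80, -1.74, 3.05]] + [[1.27, 0.78, 1.2], [0.97, 0.59, 0.91], [1.97, 1.2, 1.85]] + [[-0.00,0.00,0.00], [0.00,-0.01,-0.00], [-0.00,0.00,0.0]]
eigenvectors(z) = [[0.59,-0.78,-0.79],[-0.80,-0.56,-0.56],[-0.11,-0.28,0.27]]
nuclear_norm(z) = 10.08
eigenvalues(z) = [-0.01, 4.26, 5.55]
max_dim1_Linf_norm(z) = 4.9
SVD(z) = [[-0.64, -0.5, 0.58], [-0.44, -0.38, -0.81], [0.63, -0.78, 0.03]] @ diag([6.262813258699381, 3.8083849031570143, 0.008632268820141703]) @ [[-0.46, -0.44, 0.77], [-0.67, -0.41, -0.63], [-0.59, 0.8, 0.11]]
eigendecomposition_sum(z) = [[-0.00, 0.00, -0.00], [0.0, -0.01, 0.0], [0.00, -0.00, 0.00]] + [[1.73, 0.47, 6.03],[1.26, 0.34, 4.38],[0.63, 0.17, 2.19]] + [[1.38, 2.08, -7.93],[0.97, 1.47, -5.59],[-0.47, -0.71, 2.71]]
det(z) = -0.21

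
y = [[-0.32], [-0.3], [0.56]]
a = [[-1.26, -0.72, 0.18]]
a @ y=[[0.72]]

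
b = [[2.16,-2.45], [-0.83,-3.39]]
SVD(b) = [[0.67, 0.75], [0.75, -0.67]] @ diag([4.240404892582057, 2.206369494659985]) @ [[0.19,-0.98], [0.98,0.19]]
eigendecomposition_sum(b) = [[2.37,-0.98],[-0.33,0.14]] + [[-0.21, -1.47], [-0.5, -3.53]]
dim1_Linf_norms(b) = [2.45, 3.39]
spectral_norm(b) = 4.24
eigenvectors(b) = [[0.99, 0.38], [-0.14, 0.92]]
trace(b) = -1.23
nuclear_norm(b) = 6.45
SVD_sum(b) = [[0.54, -2.77], [0.61, -3.11]] + [[1.62, 0.32], [-1.44, -0.28]]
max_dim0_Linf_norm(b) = 3.39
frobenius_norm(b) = 4.78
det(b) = -9.36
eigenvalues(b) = [2.5, -3.73]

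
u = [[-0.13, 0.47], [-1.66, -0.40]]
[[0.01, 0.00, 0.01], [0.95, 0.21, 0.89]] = u @ [[-0.54,-0.12,-0.51], [-0.13,-0.03,-0.12]]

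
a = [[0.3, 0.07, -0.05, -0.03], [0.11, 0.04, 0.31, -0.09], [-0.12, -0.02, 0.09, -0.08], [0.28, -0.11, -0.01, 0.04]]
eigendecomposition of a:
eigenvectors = [[(-0.3-0.3j),(-0.3+0.3j),(0.03-0.11j),(0.03+0.11j)], [(0.49-0.28j),(0.49+0.28j),(-0.44+0.44j),(-0.44-0.44j)], [0.40+0.03j,0.40-0.03j,-0.25-0.24j,(-0.25+0.24j)], [(-0.59+0j),-0.59-0.00j,(-0.69+0j),-0.69-0.00j]]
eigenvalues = [(0.28+0.09j), (0.28-0.09j), (-0.05+0.11j), (-0.05-0.11j)]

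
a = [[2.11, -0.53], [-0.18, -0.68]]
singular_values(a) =[2.18, 0.7]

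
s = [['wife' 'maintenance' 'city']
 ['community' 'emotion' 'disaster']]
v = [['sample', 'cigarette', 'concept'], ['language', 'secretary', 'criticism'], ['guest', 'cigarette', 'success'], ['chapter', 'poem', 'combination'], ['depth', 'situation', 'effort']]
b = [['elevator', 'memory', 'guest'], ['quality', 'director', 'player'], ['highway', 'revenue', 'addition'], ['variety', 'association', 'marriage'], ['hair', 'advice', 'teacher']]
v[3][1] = 'poem'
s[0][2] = 'city'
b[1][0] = 'quality'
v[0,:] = ['sample', 'cigarette', 'concept']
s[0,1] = 'maintenance'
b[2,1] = 'revenue'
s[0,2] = 'city'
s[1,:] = ['community', 'emotion', 'disaster']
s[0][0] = 'wife'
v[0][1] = 'cigarette'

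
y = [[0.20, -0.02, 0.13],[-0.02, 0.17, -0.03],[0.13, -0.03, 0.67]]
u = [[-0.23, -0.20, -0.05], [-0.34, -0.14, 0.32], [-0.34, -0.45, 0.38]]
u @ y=[[-0.05, -0.03, -0.06], [-0.02, -0.03, 0.17], [-0.01, -0.08, 0.22]]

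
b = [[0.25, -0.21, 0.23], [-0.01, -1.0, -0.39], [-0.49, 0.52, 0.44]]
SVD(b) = [[-0.11,0.4,0.91], [-0.8,-0.58,0.15], [0.59,-0.71,0.39]] @ diag([1.2923117027661755, 0.47097600419518326, 0.35201145771967046]) @ [[-0.24,0.88,0.42], [0.97,0.26,0.01], [0.1,-0.41,0.91]]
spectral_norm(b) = 1.29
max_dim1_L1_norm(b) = 1.45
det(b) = -0.21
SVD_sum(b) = [[0.03, -0.13, -0.06], [0.25, -0.91, -0.44], [-0.18, 0.66, 0.32]] + [[0.18, 0.05, 0.00], [-0.26, -0.07, -0.00], [-0.32, -0.09, -0.0]] + [[0.03, -0.13, 0.29],[0.01, -0.02, 0.05],[0.01, -0.06, 0.12]]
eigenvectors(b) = [[0.02-0.57j,0.02+0.57j,(-0.23+0j)], [-0.22+0.07j,-0.22-0.07j,-0.93+0.00j], [(0.79+0j),(0.79-0j),0.28+0.00j]]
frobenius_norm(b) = 1.42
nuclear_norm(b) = 2.12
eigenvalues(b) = [(0.29+0.4j), (0.29-0.4j), (-0.88+0j)]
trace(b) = -0.31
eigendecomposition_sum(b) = [[(0.14+0.19j), (0.01-0.09j), 0.15-0.13j], [(0.05-0.08j), (-0.03+0.01j), -0.07-0.04j], [-0.26+0.20j, 0.12+0.01j, (0.18+0.2j)]] + [[(0.14-0.19j), 0.01+0.09j, (0.15+0.13j)], [0.05+0.08j, -0.03-0.01j, (-0.07+0.04j)], [(-0.26-0.2j), (0.12-0.01j), (0.18-0.2j)]] + [[-0.03+0.00j, (-0.23-0j), (-0.06-0j)], [(-0.12+0j), (-0.93-0j), -0.25-0.00j], [(0.04-0j), 0.28+0.00j, (0.08+0j)]]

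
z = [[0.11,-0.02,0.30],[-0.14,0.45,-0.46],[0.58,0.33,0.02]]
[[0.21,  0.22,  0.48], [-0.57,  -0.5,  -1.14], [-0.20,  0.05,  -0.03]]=z @[[-0.04, 0.30, 0.46], [-0.58, -0.40, -0.99], [0.69, 0.61, 1.38]]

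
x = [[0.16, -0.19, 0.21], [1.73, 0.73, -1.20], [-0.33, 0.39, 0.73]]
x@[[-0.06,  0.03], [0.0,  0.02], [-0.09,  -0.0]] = [[-0.03, 0.0], [0.0, 0.07], [-0.05, -0.0]]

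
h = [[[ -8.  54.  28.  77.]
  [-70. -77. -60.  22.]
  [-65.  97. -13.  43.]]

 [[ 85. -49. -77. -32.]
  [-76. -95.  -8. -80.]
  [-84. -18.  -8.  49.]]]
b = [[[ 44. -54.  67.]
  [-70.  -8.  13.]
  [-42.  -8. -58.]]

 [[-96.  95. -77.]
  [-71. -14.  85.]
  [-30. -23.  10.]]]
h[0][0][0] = -8.0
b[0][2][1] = -8.0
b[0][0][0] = 44.0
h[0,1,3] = 22.0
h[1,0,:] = [85.0, -49.0, -77.0, -32.0]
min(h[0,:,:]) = -77.0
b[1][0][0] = -96.0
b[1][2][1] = -23.0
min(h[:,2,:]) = -84.0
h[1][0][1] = -49.0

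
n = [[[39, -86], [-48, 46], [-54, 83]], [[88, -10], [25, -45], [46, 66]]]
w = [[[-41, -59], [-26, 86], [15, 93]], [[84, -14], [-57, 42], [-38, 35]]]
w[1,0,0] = 84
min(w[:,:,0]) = -57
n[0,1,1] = 46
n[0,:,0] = [39, -48, -54]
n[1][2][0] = 46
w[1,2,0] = -38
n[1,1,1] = -45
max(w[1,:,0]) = 84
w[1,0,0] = 84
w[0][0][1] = -59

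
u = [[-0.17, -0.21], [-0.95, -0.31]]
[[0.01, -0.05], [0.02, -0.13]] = u@[[-0.01, 0.08], [-0.02, 0.16]]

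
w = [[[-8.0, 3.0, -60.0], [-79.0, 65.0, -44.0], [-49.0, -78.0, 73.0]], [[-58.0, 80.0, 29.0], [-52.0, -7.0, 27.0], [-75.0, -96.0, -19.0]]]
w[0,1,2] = -44.0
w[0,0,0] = -8.0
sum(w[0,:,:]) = -177.0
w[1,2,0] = -75.0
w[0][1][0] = -79.0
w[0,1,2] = -44.0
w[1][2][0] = -75.0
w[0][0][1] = 3.0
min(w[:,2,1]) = -96.0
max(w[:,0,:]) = 80.0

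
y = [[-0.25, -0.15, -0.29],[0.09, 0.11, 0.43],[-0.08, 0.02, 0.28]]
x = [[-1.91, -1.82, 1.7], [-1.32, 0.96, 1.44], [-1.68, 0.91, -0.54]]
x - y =[[-1.66, -1.67, 1.99], [-1.41, 0.85, 1.01], [-1.6, 0.89, -0.82]]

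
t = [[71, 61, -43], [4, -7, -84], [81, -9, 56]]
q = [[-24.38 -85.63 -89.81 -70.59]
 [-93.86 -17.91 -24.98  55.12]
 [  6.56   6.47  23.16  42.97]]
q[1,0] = -93.86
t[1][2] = -84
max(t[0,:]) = 71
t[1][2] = -84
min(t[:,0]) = 4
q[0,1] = -85.63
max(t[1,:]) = 4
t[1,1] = -7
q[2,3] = 42.97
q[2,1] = 6.47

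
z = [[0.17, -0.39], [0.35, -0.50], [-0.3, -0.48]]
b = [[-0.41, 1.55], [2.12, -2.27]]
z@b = [[-0.90, 1.15], [-1.2, 1.68], [-0.89, 0.62]]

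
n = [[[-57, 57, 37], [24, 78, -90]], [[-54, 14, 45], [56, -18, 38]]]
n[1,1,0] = 56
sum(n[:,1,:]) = 88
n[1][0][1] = 14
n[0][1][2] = -90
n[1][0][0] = -54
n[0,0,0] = -57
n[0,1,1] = 78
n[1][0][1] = 14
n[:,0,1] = [57, 14]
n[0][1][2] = -90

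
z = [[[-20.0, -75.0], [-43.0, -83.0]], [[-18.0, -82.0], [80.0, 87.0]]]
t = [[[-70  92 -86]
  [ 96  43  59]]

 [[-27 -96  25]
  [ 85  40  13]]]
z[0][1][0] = -43.0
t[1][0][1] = -96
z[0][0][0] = -20.0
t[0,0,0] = -70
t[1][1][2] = 13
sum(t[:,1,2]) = 72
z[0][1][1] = -83.0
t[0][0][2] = -86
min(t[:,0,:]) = -96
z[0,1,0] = -43.0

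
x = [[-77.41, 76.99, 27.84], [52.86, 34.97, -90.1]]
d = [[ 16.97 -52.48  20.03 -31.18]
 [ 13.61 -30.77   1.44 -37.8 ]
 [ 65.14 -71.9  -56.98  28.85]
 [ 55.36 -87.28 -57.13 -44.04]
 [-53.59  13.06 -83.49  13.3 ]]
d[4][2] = -83.49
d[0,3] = -31.18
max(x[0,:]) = 76.99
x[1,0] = 52.86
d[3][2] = -57.13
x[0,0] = -77.41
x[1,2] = -90.1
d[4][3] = 13.3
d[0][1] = -52.48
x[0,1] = 76.99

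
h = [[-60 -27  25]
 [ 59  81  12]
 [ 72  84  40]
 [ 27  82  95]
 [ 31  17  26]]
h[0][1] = -27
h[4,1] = 17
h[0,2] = 25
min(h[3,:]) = 27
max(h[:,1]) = 84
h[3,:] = [27, 82, 95]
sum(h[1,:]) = 152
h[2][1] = 84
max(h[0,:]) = 25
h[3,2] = 95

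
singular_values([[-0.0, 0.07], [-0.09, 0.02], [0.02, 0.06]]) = [0.1, 0.09]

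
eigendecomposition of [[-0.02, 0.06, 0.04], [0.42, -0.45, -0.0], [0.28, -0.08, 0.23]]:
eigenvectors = [[0.13,-0.61,0.16], [-0.98,-0.57,0.09], [-0.16,0.55,0.98]]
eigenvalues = [-0.51, 0.0, 0.27]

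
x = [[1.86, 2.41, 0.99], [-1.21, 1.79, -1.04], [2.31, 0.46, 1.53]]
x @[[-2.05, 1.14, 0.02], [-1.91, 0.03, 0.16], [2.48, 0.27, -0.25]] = [[-5.96, 2.46, 0.18], [-3.52, -1.61, 0.52], [-1.82, 3.06, -0.26]]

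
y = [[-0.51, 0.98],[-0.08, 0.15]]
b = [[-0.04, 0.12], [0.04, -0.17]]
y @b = [[0.06,-0.23], [0.01,-0.04]]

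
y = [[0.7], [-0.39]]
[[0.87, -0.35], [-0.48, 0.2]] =y@ [[1.24,-0.50]]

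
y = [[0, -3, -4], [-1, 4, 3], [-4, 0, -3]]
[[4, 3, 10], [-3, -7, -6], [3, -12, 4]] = y @ [[0, 3, 2], [0, -1, 2], [-1, 0, -4]]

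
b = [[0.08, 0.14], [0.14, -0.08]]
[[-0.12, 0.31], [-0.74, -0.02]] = b @ [[-4.37,0.84], [1.66,1.72]]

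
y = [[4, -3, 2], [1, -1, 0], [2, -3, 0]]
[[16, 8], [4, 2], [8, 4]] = y @[[4, 2], [0, 0], [0, 0]]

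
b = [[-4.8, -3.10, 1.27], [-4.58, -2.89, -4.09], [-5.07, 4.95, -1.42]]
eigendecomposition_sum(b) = [[-5.18-0.00j, -2.63+0.00j, -0.66+0.00j], [(-5.04-0j), (-2.56+0j), -0.64+0.00j], [(-0.21-0j), -0.11+0.00j, -0.03+0.00j]] + [[(0.19+0.89j), (-0.24-0.91j), 0.96-0.09j], [(0.23-1.67j), (-0.17+1.73j), -1.73-0.44j], [(-2.43-0.39j), 2.53+0.30j, (-0.7+2.51j)]] + [[0.19-0.89j, -0.24+0.91j, 0.96+0.09j], [(0.23+1.67j), -0.17-1.73j, (-1.73+0.44j)], [(-2.43+0.39j), 2.53-0.30j, -0.70-2.51j]]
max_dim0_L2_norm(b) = 8.35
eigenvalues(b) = [(-7.77+0j), (-0.67+5.14j), (-0.67-5.14j)]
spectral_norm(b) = 8.77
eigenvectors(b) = [[-0.72+0.00j, -0.11-0.27j, (-0.11+0.27j)],[(-0.7+0j), 0.01+0.54j, 0.01-0.54j],[(-0.03+0j), (0.79+0j), (0.79-0j)]]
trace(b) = -9.11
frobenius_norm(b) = 11.51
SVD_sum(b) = [[-4.11,  -0.39,  -1.44],[-5.56,  -0.53,  -1.95],[-4.50,  -0.43,  -1.58]] + [[0.23, -2.72, 0.1],[0.19, -2.34, 0.09],[-0.45, 5.38, -0.20]] + [[-0.92, 0.02, 2.61], [0.78, -0.02, -2.22], [-0.13, 0.0, 0.36]]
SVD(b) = [[-0.5, -0.42, -0.76], [-0.67, -0.36, 0.64], [-0.55, 0.83, -0.10]] @ diag([8.774288066767712, 6.49475211698492, 3.6569610143256432]) @ [[0.94, 0.09, 0.33], [-0.08, 1.00, -0.04], [0.33, -0.01, -0.94]]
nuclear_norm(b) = 18.93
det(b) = -208.40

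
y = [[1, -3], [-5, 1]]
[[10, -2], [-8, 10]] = y @ [[1, -2], [-3, 0]]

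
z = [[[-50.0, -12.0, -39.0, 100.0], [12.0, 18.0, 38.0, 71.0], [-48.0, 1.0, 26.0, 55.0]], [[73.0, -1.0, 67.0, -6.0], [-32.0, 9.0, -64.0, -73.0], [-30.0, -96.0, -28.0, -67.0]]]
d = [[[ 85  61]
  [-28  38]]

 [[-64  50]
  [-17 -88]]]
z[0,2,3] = 55.0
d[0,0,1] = 61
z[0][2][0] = -48.0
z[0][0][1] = -12.0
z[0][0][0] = -50.0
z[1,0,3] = -6.0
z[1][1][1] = 9.0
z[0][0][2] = -39.0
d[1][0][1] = 50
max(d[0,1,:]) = 38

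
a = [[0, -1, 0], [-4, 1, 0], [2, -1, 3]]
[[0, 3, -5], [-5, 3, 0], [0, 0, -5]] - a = [[0, 4, -5], [-1, 2, 0], [-2, 1, -8]]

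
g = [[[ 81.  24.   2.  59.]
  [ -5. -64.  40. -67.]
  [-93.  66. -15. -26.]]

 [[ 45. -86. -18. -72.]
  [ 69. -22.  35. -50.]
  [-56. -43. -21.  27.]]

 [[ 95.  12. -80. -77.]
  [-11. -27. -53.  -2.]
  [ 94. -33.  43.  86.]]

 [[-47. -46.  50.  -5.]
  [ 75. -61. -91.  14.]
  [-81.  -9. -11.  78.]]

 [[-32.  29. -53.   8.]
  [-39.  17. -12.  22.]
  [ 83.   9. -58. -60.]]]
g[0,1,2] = 40.0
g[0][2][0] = -93.0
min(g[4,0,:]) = -53.0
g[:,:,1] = [[24.0, -64.0, 66.0], [-86.0, -22.0, -43.0], [12.0, -27.0, -33.0], [-46.0, -61.0, -9.0], [29.0, 17.0, 9.0]]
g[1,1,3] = -50.0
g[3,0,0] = -47.0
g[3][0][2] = 50.0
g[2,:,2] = [-80.0, -53.0, 43.0]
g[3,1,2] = -91.0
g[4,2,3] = -60.0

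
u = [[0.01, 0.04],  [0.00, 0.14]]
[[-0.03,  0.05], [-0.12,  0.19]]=u @ [[0.54, -0.85], [-0.88, 1.38]]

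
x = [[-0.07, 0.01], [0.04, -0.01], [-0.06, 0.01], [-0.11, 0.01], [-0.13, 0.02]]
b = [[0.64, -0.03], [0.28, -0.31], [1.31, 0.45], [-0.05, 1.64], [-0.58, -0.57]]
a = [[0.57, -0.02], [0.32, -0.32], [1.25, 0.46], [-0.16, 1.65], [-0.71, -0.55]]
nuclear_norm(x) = 0.21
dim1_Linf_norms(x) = [0.07, 0.04, 0.06, 0.11, 0.13]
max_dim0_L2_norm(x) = 0.2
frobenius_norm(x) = 0.20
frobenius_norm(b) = 2.42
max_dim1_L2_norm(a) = 1.66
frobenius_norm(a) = 2.42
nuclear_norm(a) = 3.40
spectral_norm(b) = 1.94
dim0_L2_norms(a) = [1.59, 1.83]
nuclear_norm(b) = 3.39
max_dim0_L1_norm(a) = 3.01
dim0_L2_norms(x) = [0.2, 0.03]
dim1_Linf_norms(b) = [0.64, 0.31, 1.31, 1.64, 0.58]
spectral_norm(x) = 0.20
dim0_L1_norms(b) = [2.86, 3.0]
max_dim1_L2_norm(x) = 0.13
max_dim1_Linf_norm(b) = 1.64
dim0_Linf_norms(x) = [0.13, 0.02]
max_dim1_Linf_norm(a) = 1.65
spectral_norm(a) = 1.91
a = x + b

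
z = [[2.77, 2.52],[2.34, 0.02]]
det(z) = -5.841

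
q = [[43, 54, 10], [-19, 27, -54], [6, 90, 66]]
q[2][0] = 6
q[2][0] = 6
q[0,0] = 43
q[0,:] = [43, 54, 10]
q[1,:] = [-19, 27, -54]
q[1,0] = -19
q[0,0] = 43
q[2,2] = 66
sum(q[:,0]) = 30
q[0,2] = 10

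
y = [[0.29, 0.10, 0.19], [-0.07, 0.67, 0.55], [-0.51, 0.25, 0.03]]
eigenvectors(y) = [[-0.26, 0.55, -0.28], [-0.63, 0.7, -0.95], [0.73, -0.45, -0.14]]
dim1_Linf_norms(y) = [0.29, 0.67, 0.51]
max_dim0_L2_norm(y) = 0.72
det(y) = -0.00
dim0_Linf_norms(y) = [0.51, 0.67, 0.55]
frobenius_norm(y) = 1.10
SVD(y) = [[0.14, -0.57, 0.81], [0.93, -0.21, -0.31], [0.35, 0.79, 0.5]] @ diag([0.9280075862985482, 0.5905943139320114, 0.0005254745656214116]) @ [[-0.22, 0.78, 0.59],[-0.94, -0.0, -0.34],[0.26, 0.63, -0.73]]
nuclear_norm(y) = 1.52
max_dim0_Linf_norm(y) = 0.67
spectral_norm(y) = 0.93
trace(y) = 0.99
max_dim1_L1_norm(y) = 1.29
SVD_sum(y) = [[-0.03,  0.10,  0.07], [-0.19,  0.67,  0.51], [-0.07,  0.25,  0.19]] + [[0.32,0.0,0.12], [0.12,0.00,0.04], [-0.44,-0.0,-0.16]] + [[0.00,  0.00,  -0.00], [-0.00,  -0.0,  0.0], [0.00,  0.0,  -0.0]]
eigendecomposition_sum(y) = [[0.0, -0.00, 0.0], [0.00, -0.00, 0.0], [-0.0, 0.0, -0.0]] + [[0.49, -0.15, 0.05], [0.63, -0.19, 0.06], [-0.41, 0.12, -0.04]] + [[-0.20, 0.25, 0.14], [-0.7, 0.86, 0.49], [-0.10, 0.13, 0.07]]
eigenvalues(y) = [-0.0, 0.26, 0.73]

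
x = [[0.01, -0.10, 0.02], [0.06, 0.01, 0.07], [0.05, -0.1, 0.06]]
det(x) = -0.00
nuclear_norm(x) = 0.26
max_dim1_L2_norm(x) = 0.13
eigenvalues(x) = [(-0+0j), (0.04+0.11j), (0.04-0.11j)]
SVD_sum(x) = [[0.03, -0.07, 0.04], [0.02, -0.04, 0.02], [0.05, -0.1, 0.06]] + [[-0.02,  -0.03,  -0.03], [0.04,  0.05,  0.05], [0.0,  0.00,  0.0]] + [[-0.00, 0.0, 0.0], [-0.0, 0.00, 0.00], [0.0, -0.0, -0.0]]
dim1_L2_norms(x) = [0.1, 0.09, 0.13]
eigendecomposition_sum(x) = [[-0.00+0.00j,-0.00+0.00j,0.00+0.00j], [0.00-0.00j,0.00-0.00j,(-0-0j)], [-0j,0.00-0.00j,(-0-0j)]] + [[(0.01+0.02j),(-0.05-0j),0.01+0.03j], [(0.03-0.01j),0.00+0.06j,(0.04-0.01j)], [(0.02+0.02j),-0.05+0.04j,(0.03+0.02j)]] + [[0.01-0.02j,(-0.05+0j),(0.01-0.03j)],[(0.03+0.01j),0.00-0.06j,(0.04+0.01j)],[(0.02-0.02j),(-0.05-0.04j),0.03-0.02j]]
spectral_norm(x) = 0.16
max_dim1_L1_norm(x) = 0.21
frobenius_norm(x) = 0.19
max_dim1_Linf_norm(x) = 0.1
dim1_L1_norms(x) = [0.13, 0.14, 0.21]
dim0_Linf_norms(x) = [0.06, 0.1, 0.07]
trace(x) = 0.08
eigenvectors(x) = [[(-0.76+0j), 0.40+0.29j, 0.40-0.29j], [(0.03+0j), 0.31-0.53j, 0.31+0.53j], [0.65+0.00j, (0.62+0j), 0.62-0.00j]]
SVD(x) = [[-0.57, 0.48, -0.67],[-0.29, -0.88, -0.38],[-0.77, -0.02, 0.64]] @ diag([0.16431542459434087, 0.09050794368617514, 0.0029586094844714964]) @ [[-0.38, 0.8, -0.47], [-0.54, -0.60, -0.59], [0.75, -0.04, -0.66]]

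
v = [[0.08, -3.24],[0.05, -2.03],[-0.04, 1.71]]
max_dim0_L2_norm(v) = 4.19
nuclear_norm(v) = 4.19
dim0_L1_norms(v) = [0.17, 6.98]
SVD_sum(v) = [[0.08, -3.24], [0.05, -2.03], [-0.04, 1.71]] + [[0.00, 0.0], [0.00, 0.0], [0.00, 0.00]]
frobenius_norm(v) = 4.19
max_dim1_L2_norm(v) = 3.24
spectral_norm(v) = 4.19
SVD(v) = [[-0.77, -0.37], [-0.48, -0.17], [0.41, -0.91]] @ diag([4.189641510223066, 0.0020039500465456016]) @ [[-0.02, 1.0], [-1.00, -0.02]]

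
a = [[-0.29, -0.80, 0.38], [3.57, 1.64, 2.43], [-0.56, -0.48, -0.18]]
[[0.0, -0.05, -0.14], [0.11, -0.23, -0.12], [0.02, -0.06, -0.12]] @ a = [[-0.10, -0.01, -0.1], [-0.79, -0.41, -0.50], [-0.15, -0.06, -0.12]]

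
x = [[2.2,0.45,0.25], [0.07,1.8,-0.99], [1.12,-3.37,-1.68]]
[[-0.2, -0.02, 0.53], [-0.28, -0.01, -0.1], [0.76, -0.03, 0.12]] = x @ [[-0.04, -0.01, 0.23],[-0.20, -0.00, -0.01],[-0.08, 0.01, 0.1]]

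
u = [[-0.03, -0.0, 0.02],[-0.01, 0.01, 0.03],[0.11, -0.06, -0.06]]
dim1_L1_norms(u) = [0.05, 0.05, 0.23]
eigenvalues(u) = [(-0.08+0j), 0.02j, -0.02j]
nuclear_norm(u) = 0.18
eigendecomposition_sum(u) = [[-0.04+0.00j, 0.01-0.00j, 0.02-0.00j],[(-0.04+0j), (0.01-0j), (0.02-0j)],[(0.11-0j), (-0.03+0j), (-0.05+0j)]] + [[(0.01+0.01j), (-0.01+0j), (-0+0j)], [0.01-0.01j, (-0+0.01j), 0.01+0.00j], [0.02j, -0.01-0.00j, -0.00+0.00j]] + [[0.01-0.01j, (-0.01-0j), (-0-0j)], [(0.01+0.01j), (-0-0.01j), 0.01-0.00j], [-0.02j, (-0.01+0j), (-0-0j)]]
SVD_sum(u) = [[-0.03, 0.01, 0.02],[-0.02, 0.01, 0.01],[0.11, -0.06, -0.06]] + [[0.00, -0.00, 0.00], [0.01, -0.00, 0.02], [0.0, -0.0, 0.00]] + [[-0.01,-0.01,-0.00], [0.0,0.00,0.00], [-0.00,-0.00,-0.0]]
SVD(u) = [[-0.23, -0.25, 0.94],[-0.18, -0.94, -0.29],[0.96, -0.23, 0.17]] @ diag([0.14497500407512026, 0.021595815169119965, 0.014692479729442104]) @ [[0.79, -0.41, -0.46],[-0.41, 0.21, -0.89],[-0.46, -0.89, -0.0]]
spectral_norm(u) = 0.14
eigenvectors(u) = [[(-0.35+0j), 0.13+0.31j, 0.13-0.31j], [(-0.33+0j), (0.67+0j), (0.67-0j)], [0.88+0.00j, -0.17+0.64j, (-0.17-0.64j)]]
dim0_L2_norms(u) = [0.11, 0.06, 0.07]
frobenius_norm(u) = 0.15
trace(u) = -0.08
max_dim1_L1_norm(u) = 0.23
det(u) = -0.00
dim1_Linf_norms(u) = [0.03, 0.03, 0.11]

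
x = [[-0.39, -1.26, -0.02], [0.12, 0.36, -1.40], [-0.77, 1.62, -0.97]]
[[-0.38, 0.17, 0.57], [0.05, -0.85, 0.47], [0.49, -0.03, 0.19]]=x @ [[-0.04, -0.59, -0.38], [0.31, 0.04, -0.33], [0.04, 0.57, -0.45]]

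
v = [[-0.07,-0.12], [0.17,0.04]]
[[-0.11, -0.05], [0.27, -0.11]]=v@ [[1.55, -0.83], [0.04, 0.89]]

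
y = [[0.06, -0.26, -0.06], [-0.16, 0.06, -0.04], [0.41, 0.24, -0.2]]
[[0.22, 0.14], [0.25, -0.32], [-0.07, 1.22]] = y @ [[-1.1, 2.34], [-0.53, 0.22], [-2.55, -1.02]]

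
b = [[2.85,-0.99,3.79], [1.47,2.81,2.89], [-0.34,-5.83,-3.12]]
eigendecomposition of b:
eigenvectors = [[(-0.71+0j), -0.71-0.00j, -0.73+0.00j],[(-0.34+0.33j), (-0.34-0.33j), (-0.22+0j)],[0.14-0.50j, 0.14+0.50j, 0.64+0.00j]]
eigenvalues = [(1.65+3.12j), (1.65-3.12j), (-0.76+0j)]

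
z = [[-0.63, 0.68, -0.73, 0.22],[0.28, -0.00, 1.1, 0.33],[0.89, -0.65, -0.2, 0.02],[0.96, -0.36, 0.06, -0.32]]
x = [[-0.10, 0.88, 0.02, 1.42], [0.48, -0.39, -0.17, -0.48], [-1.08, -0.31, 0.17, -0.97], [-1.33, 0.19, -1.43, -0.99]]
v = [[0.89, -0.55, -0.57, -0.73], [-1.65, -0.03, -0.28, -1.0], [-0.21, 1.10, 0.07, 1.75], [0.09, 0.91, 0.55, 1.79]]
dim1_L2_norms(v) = [1.4, 1.95, 2.08, 2.08]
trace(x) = -1.31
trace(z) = -1.15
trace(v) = 2.72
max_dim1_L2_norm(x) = 2.2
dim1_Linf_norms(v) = [0.89, 1.65, 1.75, 1.79]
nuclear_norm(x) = 5.24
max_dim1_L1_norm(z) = 2.26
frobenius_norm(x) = 3.24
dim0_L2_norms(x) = [1.78, 1.03, 1.45, 2.04]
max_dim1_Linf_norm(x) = 1.43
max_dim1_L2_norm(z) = 1.2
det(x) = -0.01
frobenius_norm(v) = 3.80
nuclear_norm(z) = 3.83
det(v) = -0.02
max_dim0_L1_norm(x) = 3.86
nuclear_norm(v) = 5.71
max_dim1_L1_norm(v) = 3.34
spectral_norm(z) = 1.86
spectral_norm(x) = 2.61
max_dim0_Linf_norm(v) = 1.79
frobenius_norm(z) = 2.29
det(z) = -0.31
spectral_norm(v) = 3.22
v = z @ x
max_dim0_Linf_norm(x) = 1.43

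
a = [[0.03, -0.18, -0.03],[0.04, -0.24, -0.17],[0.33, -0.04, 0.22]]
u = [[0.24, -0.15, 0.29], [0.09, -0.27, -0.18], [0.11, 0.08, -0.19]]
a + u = [[0.27, -0.33, 0.26], [0.13, -0.51, -0.35], [0.44, 0.04, 0.03]]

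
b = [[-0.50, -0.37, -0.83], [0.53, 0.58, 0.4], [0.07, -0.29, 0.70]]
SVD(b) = [[-0.75, -0.03, 0.66], [0.57, -0.55, 0.61], [0.34, 0.84, 0.43]] @ diag([1.389222463389077, 0.7080943204077323, 0.027629343486500008]) @ [[0.5, 0.36, 0.78],[-0.30, -0.77, 0.56],[0.81, -0.52, -0.28]]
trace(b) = 0.78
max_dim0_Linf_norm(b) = 0.83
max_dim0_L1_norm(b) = 1.93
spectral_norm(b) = 1.39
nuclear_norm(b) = 2.12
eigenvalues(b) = [(0.07+0.19j), (0.07-0.19j), (0.63+0j)]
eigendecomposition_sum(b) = [[(-0.35+0.21j),-0.43+0.08j,(-0.24+0.15j)], [(0.27-0.1j),(0.31+0j),(0.19-0.08j)], [(0.17-0.02j),0.18+0.05j,(0.12-0.02j)]] + [[(-0.35-0.21j), -0.43-0.08j, -0.24-0.15j],[(0.27+0.1j), (0.31-0j), 0.19+0.08j],[(0.17+0.02j), 0.18-0.05j, (0.12+0.02j)]] + [[0.20+0.00j,  0.48+0.00j,  (-0.35+0j)],[-0.01-0.00j,  (-0.03-0j),  (0.02-0j)],[(-0.27-0j),  -0.64-0.00j,  0.46-0.00j]]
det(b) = 0.03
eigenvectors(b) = [[0.77+0.00j, 0.77-0.00j, -0.60+0.00j], [(-0.54-0.1j), -0.54+0.10j, (0.04+0j)], [-0.29-0.14j, -0.29+0.14j, 0.80+0.00j]]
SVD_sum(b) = [[-0.52, -0.38, -0.81], [0.4, 0.29, 0.62], [0.24, 0.17, 0.37]] + [[0.01, 0.02, -0.01],[0.12, 0.30, -0.22],[-0.18, -0.46, 0.33]] + [[0.01, -0.01, -0.01], [0.01, -0.01, -0.0], [0.01, -0.01, -0.00]]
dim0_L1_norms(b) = [1.1, 1.24, 1.93]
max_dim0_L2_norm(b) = 1.16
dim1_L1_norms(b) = [1.7, 1.51, 1.06]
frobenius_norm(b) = 1.56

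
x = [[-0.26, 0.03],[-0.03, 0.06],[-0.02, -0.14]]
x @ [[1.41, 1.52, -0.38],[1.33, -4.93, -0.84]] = [[-0.33, -0.54, 0.07], [0.04, -0.34, -0.04], [-0.21, 0.66, 0.13]]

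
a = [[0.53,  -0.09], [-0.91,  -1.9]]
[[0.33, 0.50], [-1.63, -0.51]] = a @ [[0.71, 0.92], [0.52, -0.17]]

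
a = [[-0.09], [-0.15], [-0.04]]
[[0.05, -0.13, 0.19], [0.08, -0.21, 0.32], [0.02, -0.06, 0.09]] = a@[[-0.53, 1.39, -2.13]]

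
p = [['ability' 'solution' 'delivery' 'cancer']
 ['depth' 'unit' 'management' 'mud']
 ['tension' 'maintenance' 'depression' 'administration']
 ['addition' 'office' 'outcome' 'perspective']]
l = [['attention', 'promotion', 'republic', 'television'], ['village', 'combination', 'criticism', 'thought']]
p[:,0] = ['ability', 'depth', 'tension', 'addition']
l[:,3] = ['television', 'thought']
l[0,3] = 'television'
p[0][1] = 'solution'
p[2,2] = 'depression'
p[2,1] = 'maintenance'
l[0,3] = 'television'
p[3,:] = ['addition', 'office', 'outcome', 'perspective']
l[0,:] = ['attention', 'promotion', 'republic', 'television']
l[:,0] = ['attention', 'village']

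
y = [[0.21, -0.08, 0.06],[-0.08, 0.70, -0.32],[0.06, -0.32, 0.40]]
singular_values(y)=[0.92, 0.2, 0.19]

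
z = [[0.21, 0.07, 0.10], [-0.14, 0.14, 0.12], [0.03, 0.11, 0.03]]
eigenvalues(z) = [(0.22+0.1j), (0.22-0.1j), (-0.06+0j)]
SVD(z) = [[-0.92, -0.23, -0.31],[0.33, -0.89, -0.31],[-0.21, -0.39, 0.9]] @ diag([0.25604597365588383, 0.24098379618358584, 0.053546889279942424]) @ [[-0.96, -0.16, -0.23],[0.27, -0.76, -0.59],[0.08, 0.63, -0.78]]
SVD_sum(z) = [[0.23, 0.04, 0.05], [-0.08, -0.01, -0.02], [0.05, 0.01, 0.01]] + [[-0.01, 0.04, 0.03], [-0.06, 0.16, 0.13], [-0.03, 0.07, 0.05]] + [[-0.0, -0.01, 0.01], [-0.00, -0.01, 0.01], [0.00, 0.03, -0.04]]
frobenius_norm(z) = 0.36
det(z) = -0.00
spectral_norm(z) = 0.26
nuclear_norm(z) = 0.55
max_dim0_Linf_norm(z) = 0.21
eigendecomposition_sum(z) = [[0.11+0.04j, 0.04-0.09j, 0.05-0.06j],[-0.06+0.09j, (0.08+0.05j), 0.04+0.06j],[0.01+0.05j, 0.05-0.01j, (0.04+0j)]] + [[0.11-0.04j,  (0.04+0.09j),  (0.05+0.06j)], [(-0.06-0.09j),  (0.08-0.05j),  (0.04-0.06j)], [0.01-0.05j,  (0.05+0.01j),  0.04-0.00j]] + [[(-0-0j), -0.00-0.00j, 0.01+0.00j],[-0.01-0.00j, (-0.01-0j), 0.03+0.00j],[(0.01+0j), (0.02+0j), -0.04-0.00j]]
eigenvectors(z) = [[-0.69+0.00j, (-0.69-0j), -0.14+0.00j], [0.16-0.63j, 0.16+0.63j, -0.59+0.00j], [(-0.17-0.27j), (-0.17+0.27j), (0.8+0j)]]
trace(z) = 0.38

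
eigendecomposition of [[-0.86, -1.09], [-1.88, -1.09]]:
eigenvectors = [[0.64,0.57], [-0.77,0.82]]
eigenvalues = [0.46, -2.41]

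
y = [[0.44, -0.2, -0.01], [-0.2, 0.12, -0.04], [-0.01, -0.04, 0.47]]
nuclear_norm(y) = 1.03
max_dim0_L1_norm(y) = 0.65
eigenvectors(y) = [[-0.43, -0.89, -0.15], [-0.90, 0.44, -0.02], [-0.09, -0.13, 0.99]]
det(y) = 0.01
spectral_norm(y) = 0.54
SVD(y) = [[-0.89,-0.15,0.43], [0.44,-0.02,0.9], [-0.13,0.99,0.09]] @ diag([0.5372046780825068, 0.4725475218855085, 0.020247800031984856]) @ [[-0.89, 0.44, -0.13], [-0.15, -0.02, 0.99], [0.43, 0.90, 0.09]]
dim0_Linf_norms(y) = [0.44, 0.2, 0.47]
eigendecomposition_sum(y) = [[0.00, 0.01, 0.00],[0.01, 0.02, 0.0],[0.00, 0.0, 0.00]] + [[0.42, -0.21, 0.06],[-0.21, 0.1, -0.03],[0.06, -0.03, 0.01]] + [[0.01, 0.00, -0.07], [0.0, 0.00, -0.01], [-0.07, -0.01, 0.46]]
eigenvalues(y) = [0.02, 0.54, 0.47]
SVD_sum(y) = [[0.42,-0.21,0.06], [-0.21,0.10,-0.03], [0.06,-0.03,0.01]] + [[0.01, 0.0, -0.07], [0.00, 0.00, -0.01], [-0.07, -0.01, 0.46]] + [[0.00,0.01,0.0], [0.01,0.02,0.0], [0.00,0.0,0.00]]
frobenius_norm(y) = 0.72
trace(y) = 1.03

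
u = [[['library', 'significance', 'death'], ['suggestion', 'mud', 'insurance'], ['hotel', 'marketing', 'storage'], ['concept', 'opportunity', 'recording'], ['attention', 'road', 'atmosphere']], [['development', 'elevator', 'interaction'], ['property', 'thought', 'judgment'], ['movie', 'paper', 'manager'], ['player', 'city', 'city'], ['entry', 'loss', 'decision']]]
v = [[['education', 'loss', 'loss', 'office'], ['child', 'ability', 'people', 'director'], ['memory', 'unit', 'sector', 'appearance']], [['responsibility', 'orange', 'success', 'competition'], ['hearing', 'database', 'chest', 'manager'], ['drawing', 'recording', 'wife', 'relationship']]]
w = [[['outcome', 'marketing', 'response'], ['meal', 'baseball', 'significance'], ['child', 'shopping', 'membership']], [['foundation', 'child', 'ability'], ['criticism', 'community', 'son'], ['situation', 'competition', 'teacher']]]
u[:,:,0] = [['library', 'suggestion', 'hotel', 'concept', 'attention'], ['development', 'property', 'movie', 'player', 'entry']]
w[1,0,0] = 'foundation'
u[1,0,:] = ['development', 'elevator', 'interaction']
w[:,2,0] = ['child', 'situation']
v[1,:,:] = [['responsibility', 'orange', 'success', 'competition'], ['hearing', 'database', 'chest', 'manager'], ['drawing', 'recording', 'wife', 'relationship']]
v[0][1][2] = 'people'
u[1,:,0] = ['development', 'property', 'movie', 'player', 'entry']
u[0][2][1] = 'marketing'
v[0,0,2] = 'loss'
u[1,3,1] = 'city'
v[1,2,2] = 'wife'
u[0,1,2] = 'insurance'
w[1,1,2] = 'son'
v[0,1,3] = 'director'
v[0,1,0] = 'child'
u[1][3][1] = 'city'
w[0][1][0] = 'meal'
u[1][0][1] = 'elevator'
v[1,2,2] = 'wife'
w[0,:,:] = [['outcome', 'marketing', 'response'], ['meal', 'baseball', 'significance'], ['child', 'shopping', 'membership']]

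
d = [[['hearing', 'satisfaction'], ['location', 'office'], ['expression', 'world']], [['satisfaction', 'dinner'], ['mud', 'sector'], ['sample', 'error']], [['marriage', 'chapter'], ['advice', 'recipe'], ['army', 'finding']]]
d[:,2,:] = [['expression', 'world'], ['sample', 'error'], ['army', 'finding']]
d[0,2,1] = 'world'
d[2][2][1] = 'finding'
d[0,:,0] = ['hearing', 'location', 'expression']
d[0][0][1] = 'satisfaction'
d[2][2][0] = 'army'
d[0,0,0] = 'hearing'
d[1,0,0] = 'satisfaction'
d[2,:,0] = ['marriage', 'advice', 'army']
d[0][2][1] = 'world'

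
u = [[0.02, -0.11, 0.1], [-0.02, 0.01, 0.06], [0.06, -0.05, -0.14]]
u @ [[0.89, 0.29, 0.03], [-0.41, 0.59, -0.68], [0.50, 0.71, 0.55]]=[[0.11, 0.01, 0.13],[0.01, 0.04, 0.03],[0.0, -0.11, -0.04]]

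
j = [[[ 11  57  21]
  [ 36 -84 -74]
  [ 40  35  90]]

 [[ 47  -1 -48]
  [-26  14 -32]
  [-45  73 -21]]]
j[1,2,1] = 73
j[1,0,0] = 47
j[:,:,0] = [[11, 36, 40], [47, -26, -45]]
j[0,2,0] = 40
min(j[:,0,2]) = -48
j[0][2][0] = 40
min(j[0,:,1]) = -84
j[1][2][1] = 73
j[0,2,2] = 90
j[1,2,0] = -45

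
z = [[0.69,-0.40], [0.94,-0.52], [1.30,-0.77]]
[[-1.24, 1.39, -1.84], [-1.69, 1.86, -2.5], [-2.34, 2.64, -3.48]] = z@[[-1.81, 1.32, -2.42], [-0.02, -1.2, 0.43]]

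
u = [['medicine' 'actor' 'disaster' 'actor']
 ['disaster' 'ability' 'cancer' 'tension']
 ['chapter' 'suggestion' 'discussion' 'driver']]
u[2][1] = 'suggestion'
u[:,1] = ['actor', 'ability', 'suggestion']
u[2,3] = 'driver'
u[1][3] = 'tension'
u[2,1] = 'suggestion'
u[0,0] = 'medicine'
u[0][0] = 'medicine'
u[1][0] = 'disaster'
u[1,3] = 'tension'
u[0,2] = 'disaster'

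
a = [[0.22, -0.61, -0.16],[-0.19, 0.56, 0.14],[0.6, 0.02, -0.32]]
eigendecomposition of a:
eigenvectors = [[-0.17, 0.47, -0.68],[0.13, -0.06, 0.62],[-0.98, 0.88, -0.4]]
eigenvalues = [-0.22, -0.0, 0.68]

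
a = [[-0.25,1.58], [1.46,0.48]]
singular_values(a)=[1.69, 1.43]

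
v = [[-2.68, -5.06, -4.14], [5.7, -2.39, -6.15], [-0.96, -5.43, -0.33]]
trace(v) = -5.40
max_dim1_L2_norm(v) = 8.72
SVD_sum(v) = [[1.3, -3.83, -4.02], [1.66, -4.86, -5.11], [0.84, -2.46, -2.58]] + [[-3.11, -2.06, 0.95], [3.91, 2.59, -1.2], [-2.91, -1.93, 0.89]] + [[-0.88, 0.83, -1.07], [0.13, -0.12, 0.16], [1.11, -1.05, 1.36]]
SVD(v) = [[0.57, -0.54, -0.62], [0.73, 0.68, 0.09], [0.37, -0.5, 0.78]] @ diag([9.918500261530305, 7.159280093002585, 2.614127218013726]) @ [[0.23, -0.67, -0.71], [0.81, 0.54, -0.25], [0.54, -0.51, 0.66]]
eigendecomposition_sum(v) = [[-0.06-0.00j,(-0.06+0j),(0.13+0j)], [(1.37+0j),(1.23-0j),(-2.81+0j)], [-1.57-0.00j,-1.40+0.00j,3.21+0.00j]] + [[(-1.31+3.51j), -2.50-2.78j, (-2.13-2.57j)], [2.16+0.91j, (-1.81+1.49j), -1.67+1.27j], [(0.31+2.12j), -2.01-0.71j, -1.77-0.71j]] + [[(-1.31-3.51j), (-2.5+2.78j), -2.13+2.57j], [2.16-0.91j, -1.81-1.49j, -1.67-1.27j], [(0.31-2.12j), -2.01+0.71j, -1.77+0.71j]]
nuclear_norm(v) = 19.69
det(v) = 185.63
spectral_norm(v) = 9.92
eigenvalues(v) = [(4.38+0j), (-4.89+4.3j), (-4.89-4.3j)]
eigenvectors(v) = [[-0.03+0.00j,-0.76+0.00j,(-0.76-0j)], [(0.66+0j),-0.02+0.48j,(-0.02-0.48j)], [(-0.75+0j),(-0.38+0.21j),-0.38-0.21j]]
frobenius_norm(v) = 12.51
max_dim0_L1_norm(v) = 12.88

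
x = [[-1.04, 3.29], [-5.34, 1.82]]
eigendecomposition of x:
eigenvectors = [[(-0.21+0.58j),-0.21-0.58j], [(-0.79+0j),(-0.79-0j)]]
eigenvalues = [(0.39+3.94j), (0.39-3.94j)]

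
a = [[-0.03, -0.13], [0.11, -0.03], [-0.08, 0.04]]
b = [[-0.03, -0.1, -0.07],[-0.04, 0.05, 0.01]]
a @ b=[[0.01,-0.00,0.00], [-0.0,-0.01,-0.01], [0.0,0.01,0.01]]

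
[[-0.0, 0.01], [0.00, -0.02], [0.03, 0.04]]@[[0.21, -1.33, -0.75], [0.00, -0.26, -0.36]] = [[0.0, -0.00, -0.00],[0.00, 0.01, 0.01],[0.01, -0.05, -0.04]]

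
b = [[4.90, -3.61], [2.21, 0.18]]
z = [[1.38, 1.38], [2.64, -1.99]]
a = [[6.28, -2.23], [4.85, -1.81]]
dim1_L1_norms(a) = [8.51, 6.66]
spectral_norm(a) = 8.44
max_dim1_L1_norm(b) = 8.51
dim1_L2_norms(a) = [6.66, 5.18]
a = z + b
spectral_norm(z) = 3.32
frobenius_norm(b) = 6.48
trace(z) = -0.61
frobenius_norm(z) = 3.84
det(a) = -0.55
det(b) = 8.86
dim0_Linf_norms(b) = [4.9, 3.61]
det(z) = -6.39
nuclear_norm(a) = 8.50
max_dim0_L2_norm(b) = 5.38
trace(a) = 4.47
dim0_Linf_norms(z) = [2.64, 1.99]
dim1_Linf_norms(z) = [1.38, 2.64]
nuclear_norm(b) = 7.73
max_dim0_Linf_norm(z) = 2.64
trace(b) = 5.08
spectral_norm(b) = 6.32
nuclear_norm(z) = 5.25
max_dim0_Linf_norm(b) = 4.9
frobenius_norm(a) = 8.44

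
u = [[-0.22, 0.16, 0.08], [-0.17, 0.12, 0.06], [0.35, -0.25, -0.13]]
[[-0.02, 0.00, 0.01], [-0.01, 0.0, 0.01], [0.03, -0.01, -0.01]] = u@[[0.09, -0.04, -0.05], [0.05, -0.11, -0.05], [-0.08, 0.16, 0.07]]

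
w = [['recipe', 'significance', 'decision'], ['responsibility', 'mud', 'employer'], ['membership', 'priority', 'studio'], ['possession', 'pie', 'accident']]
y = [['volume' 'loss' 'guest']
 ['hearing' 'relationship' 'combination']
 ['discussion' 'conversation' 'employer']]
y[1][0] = 'hearing'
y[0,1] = 'loss'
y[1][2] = 'combination'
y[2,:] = ['discussion', 'conversation', 'employer']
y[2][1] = 'conversation'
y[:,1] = ['loss', 'relationship', 'conversation']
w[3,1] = 'pie'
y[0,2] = 'guest'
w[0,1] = 'significance'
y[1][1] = 'relationship'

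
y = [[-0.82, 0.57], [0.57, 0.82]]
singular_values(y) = [1.0, 1.0]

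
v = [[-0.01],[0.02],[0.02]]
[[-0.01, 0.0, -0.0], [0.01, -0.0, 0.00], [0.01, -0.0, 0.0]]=v@[[0.53, -0.12, 0.05]]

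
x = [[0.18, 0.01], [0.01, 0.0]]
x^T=[[0.18,0.01], [0.01,0.0]]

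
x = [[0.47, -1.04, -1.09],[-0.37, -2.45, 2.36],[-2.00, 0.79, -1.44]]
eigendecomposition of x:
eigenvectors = [[-0.75, 0.41, -0.22], [0.37, 0.90, -0.96], [0.55, 0.16, 0.19]]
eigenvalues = [1.8, -2.2, -3.02]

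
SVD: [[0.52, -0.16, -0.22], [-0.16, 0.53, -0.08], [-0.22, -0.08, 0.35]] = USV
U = [[-0.79, -0.23, 0.57], [0.51, -0.78, 0.38], [0.36, 0.59, 0.73]]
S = [0.72, 0.54, 0.13]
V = [[-0.79,0.51,0.36],[-0.23,-0.78,0.59],[0.57,0.38,0.73]]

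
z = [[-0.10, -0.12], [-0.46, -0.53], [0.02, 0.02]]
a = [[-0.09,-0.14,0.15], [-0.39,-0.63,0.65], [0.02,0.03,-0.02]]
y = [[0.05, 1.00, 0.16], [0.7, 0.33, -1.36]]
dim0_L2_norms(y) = [0.7, 1.05, 1.37]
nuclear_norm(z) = 0.72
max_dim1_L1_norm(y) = 2.39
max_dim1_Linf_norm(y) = 1.36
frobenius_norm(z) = 0.72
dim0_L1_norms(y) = [0.75, 1.33, 1.52]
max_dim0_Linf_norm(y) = 1.36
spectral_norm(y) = 1.57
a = z @ y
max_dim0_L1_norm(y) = 1.52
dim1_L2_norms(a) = [0.22, 0.99, 0.04]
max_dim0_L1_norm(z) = 0.67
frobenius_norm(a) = 1.01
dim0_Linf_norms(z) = [0.46, 0.53]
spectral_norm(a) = 1.01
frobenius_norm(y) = 1.86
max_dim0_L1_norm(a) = 0.82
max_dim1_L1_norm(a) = 1.67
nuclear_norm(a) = 1.02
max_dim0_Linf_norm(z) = 0.53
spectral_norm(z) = 0.72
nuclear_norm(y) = 2.58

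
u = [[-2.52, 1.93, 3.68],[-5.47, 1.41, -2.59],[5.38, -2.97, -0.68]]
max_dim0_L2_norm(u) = 8.08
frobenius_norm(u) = 10.02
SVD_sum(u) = [[-2.88, 1.30, 0.06], [-5.03, 2.27, 0.11], [5.59, -2.52, -0.12]] + [[0.46, 0.84, 3.56],[-0.35, -0.65, -2.76],[-0.08, -0.15, -0.65]] + [[-0.09, -0.21, 0.06], [-0.09, -0.2, 0.06], [-0.13, -0.29, 0.09]]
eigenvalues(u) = [4.13, -4.97, -0.95]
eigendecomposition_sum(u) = [[0.48, -0.15, 0.45], [-3.59, 1.09, -3.33], [2.76, -0.84, 2.56]] + [[-2.67, 2.61, 3.87], [-1.29, 1.27, 1.88], [2.46, -2.40, -3.56]] + [[-0.33, -0.54, -0.64], [-0.58, -0.95, -1.13], [0.16, 0.27, 0.32]]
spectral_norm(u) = 8.84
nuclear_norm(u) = 14.02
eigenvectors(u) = [[0.11, -0.69, 0.48], [-0.79, -0.34, 0.84], [0.61, 0.64, -0.24]]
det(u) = 19.60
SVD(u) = [[-0.36,0.78,0.51],[-0.62,-0.61,0.49],[0.69,-0.14,0.71]] @ diag([8.83597526288387, 4.708089217598373, 0.4711019771114059]) @ [[0.91, -0.41, -0.02],  [0.12, 0.23, 0.97],  [-0.39, -0.88, 0.26]]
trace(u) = -1.79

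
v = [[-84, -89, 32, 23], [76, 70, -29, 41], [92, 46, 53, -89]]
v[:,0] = [-84, 76, 92]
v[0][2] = 32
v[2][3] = -89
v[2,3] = -89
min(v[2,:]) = -89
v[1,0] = 76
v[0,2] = 32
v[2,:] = [92, 46, 53, -89]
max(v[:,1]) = 70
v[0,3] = 23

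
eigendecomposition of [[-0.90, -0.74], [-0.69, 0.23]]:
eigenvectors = [[-0.91, 0.45],[-0.42, -0.89]]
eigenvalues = [-1.25, 0.58]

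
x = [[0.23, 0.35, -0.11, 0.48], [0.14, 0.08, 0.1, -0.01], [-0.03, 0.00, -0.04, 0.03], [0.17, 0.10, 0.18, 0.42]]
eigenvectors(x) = [[-0.79, -0.78, -0.53, 0.65], [-0.17, 0.54, -0.63, -0.64], [0.01, -0.23, 0.14, -0.41], [-0.59, 0.20, 0.54, 0.07]]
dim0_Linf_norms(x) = [0.23, 0.35, 0.18, 0.48]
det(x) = -0.00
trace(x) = 0.69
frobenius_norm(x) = 0.84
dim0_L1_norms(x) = [0.57, 0.53, 0.43, 0.94]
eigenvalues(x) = [0.67, -0.17, 0.18, 0.0]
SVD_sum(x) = [[0.24,0.28,0.02,0.51], [0.03,0.04,0.0,0.07], [0.00,0.01,0.00,0.01], [0.17,0.20,0.02,0.37]] + [[-0.02, 0.06, -0.13, -0.02], [0.01, -0.03, 0.07, 0.01], [-0.01, 0.01, -0.03, -0.00], [0.03, -0.08, 0.17, 0.02]] + [[0.01, 0.01, 0.0, -0.01], [0.1, 0.07, 0.03, -0.09], [-0.03, -0.02, -0.01, 0.02], [-0.03, -0.03, -0.01, 0.03]] + [[0.00, -0.00, -0.00, 0.00], [-0.0, 0.00, 0.0, -0.0], [-0.00, 0.00, 0.0, -0.0], [-0.0, 0.00, 0.0, -0.00]]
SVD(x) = [[-0.80, 0.58, -0.12, -0.07], [-0.11, -0.3, -0.9, 0.29], [-0.01, 0.14, 0.26, 0.96], [-0.58, -0.74, 0.32, 0.01]] @ diag([0.7806826491326764, 0.2601413810391591, 0.16720647545482387, 0.0017486509658980907]) @ [[-0.38, -0.45, -0.03, -0.81], [-0.16, 0.40, -0.90, -0.11], [-0.63, -0.48, -0.17, 0.58], [-0.65, 0.64, 0.40, -0.06]]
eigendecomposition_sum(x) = [[0.25, 0.23, 0.12, 0.49], [0.06, 0.05, 0.03, 0.11], [-0.0, -0.00, -0.0, -0.01], [0.19, 0.18, 0.09, 0.37]] + [[-0.06, 0.06, -0.18, 0.06], [0.04, -0.04, 0.12, -0.04], [-0.02, 0.02, -0.05, 0.02], [0.02, -0.02, 0.05, -0.02]] + [[0.04, 0.06, -0.04, -0.07], [0.04, 0.07, -0.05, -0.08], [-0.01, -0.02, 0.01, 0.02], [-0.04, -0.06, 0.05, 0.07]] + [[0.0, -0.00, -0.00, -0.00], [-0.00, 0.0, 0.0, 0.00], [-0.00, 0.00, 0.00, 0.00], [0.0, -0.0, -0.0, -0.00]]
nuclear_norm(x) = 1.21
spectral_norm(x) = 0.78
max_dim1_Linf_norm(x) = 0.48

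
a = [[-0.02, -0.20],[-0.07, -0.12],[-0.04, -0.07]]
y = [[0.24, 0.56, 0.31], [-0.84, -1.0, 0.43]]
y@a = [[-0.06, -0.14], [0.07, 0.26]]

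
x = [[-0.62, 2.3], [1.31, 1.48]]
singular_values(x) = [2.74, 1.43]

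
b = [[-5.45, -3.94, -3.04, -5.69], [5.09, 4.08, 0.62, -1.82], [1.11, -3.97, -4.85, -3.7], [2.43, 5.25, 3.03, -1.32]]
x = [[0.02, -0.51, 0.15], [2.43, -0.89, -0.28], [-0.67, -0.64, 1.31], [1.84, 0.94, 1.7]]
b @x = [[-18.12,2.88,-13.37], [6.25,-8.33,-2.66], [-13.18,2.59,-11.37], [8.35,-9.09,0.62]]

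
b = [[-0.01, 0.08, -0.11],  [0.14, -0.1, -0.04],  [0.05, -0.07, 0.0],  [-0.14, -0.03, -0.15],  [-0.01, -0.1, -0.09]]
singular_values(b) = [0.25, 0.21, 0.11]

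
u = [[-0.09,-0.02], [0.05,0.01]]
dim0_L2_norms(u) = [0.1, 0.02]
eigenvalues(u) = [-0.08, -0.0]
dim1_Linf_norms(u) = [0.09, 0.05]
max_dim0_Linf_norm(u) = 0.09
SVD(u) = [[-0.88, 0.48], [0.48, 0.88]] @ diag([0.10535226160822599, 0.0009491965191204975]) @ [[0.98, 0.21], [0.21, -0.98]]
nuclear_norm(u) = 0.11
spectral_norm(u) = 0.11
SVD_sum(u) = [[-0.09, -0.02], [0.05, 0.01]] + [[0.00, -0.0], [0.0, -0.0]]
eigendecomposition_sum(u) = [[-0.09, -0.02],[0.05, 0.01]] + [[0.00,0.00], [-0.0,-0.00]]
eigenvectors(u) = [[-0.87, 0.22], [0.49, -0.98]]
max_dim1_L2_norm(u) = 0.09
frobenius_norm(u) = 0.11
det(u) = 0.00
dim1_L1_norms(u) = [0.11, 0.06]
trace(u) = -0.08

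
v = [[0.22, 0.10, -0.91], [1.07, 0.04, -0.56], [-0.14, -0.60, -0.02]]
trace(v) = 0.24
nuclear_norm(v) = 2.62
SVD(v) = [[-0.56, 0.67, -0.49], [-0.82, -0.37, 0.43], [0.11, 0.65, 0.76]] @ diag([1.4122089723147906, 0.6314186096557793, 0.5775606962856497]) @ [[-0.72, -0.11, 0.69], [-0.54, -0.53, -0.65], [0.43, -0.84, 0.32]]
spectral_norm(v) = 1.41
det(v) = 0.52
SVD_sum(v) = [[0.57, 0.09, -0.54], [0.83, 0.13, -0.79], [-0.11, -0.02, 0.10]] + [[-0.23,-0.22,-0.27], [0.13,0.12,0.15], [-0.22,-0.22,-0.27]] + [[-0.12, 0.24, -0.09], [0.11, -0.21, 0.08], [0.19, -0.37, 0.14]]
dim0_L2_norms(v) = [1.1, 0.61, 1.07]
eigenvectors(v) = [[(-0.52+0j), -0.15+0.54j, (-0.15-0.54j)], [-0.73+0.00j, (0.62+0j), 0.62-0.00j], [(0.44+0j), 0.26+0.48j, (0.26-0.48j)]]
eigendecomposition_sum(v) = [[0.38+0.00j, 0.27-0.00j, (-0.43+0j)],[(0.54+0j), (0.38-0j), (-0.61+0j)],[-0.33-0.00j, (-0.23+0j), 0.37+0.00j]] + [[-0.08+0.23j,  (-0.09-0.18j),  -0.24-0.04j], [(0.26+0.02j),  (-0.17+0.15j),  0.03+0.27j], [(0.09+0.21j),  -0.18-0.07j,  -0.19+0.13j]] + [[(-0.08-0.23j), (-0.09+0.18j), -0.24+0.04j], [(0.26-0.02j), -0.17-0.15j, 0.03-0.27j], [(0.09-0.21j), -0.18+0.07j, -0.19-0.13j]]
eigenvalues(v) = [(1.14+0j), (-0.45+0.5j), (-0.45-0.5j)]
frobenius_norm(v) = 1.65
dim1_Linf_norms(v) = [0.91, 1.07, 0.6]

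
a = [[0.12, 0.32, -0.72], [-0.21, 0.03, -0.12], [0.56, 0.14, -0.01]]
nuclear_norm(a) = 1.44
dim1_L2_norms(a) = [0.8, 0.24, 0.58]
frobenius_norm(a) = 1.01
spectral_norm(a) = 0.82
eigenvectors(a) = [[-0.74+0.00j,-0.74-0.00j,(-0.2+0j)], [-0.10-0.25j,-0.10+0.25j,0.90+0.00j], [(-0.11+0.61j),(-0.11-0.61j),0.38+0.00j]]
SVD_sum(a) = [[0.26, 0.33, -0.66], [0.01, 0.02, -0.04], [0.09, 0.11, -0.22]] + [[-0.14, -0.01, -0.06], [-0.22, -0.01, -0.09], [0.48, 0.02, 0.20]] + [[0.0, -0.0, -0.0], [-0.00, 0.02, 0.01], [-0.0, 0.01, 0.0]]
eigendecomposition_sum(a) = [[0.06+0.33j, (0.16+0.05j), (-0.36+0.06j)], [(-0.1+0.06j), 0.06j, (-0.06-0.11j)], [(0.28-0j), (0.07-0.13j), -0.01+0.30j]] + [[0.06-0.33j, (0.16-0.05j), -0.36-0.06j], [(-0.1-0.06j), 0.00-0.06j, -0.06+0.11j], [(0.28+0j), 0.07+0.13j, (-0.01-0.3j)]] + [[0.00-0.00j, -0.00+0.00j, -0.00+0.00j], [-0.00+0.00j, 0.02-0.00j, 0.01-0.00j], [-0.00+0.00j, (0.01-0j), 0.00-0.00j]]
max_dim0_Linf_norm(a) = 0.72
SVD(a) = [[-0.95, -0.26, -0.17], [-0.05, -0.4, 0.91], [-0.31, 0.88, 0.37]] @ diag([0.8235057322418674, 0.5907764425763675, 0.02686082391882328]) @ [[-0.34, -0.42, 0.84], [0.92, 0.04, 0.39], [-0.2, 0.9, 0.37]]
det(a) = 0.01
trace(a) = 0.14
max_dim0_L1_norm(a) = 0.89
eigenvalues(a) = [(0.06+0.7j), (0.06-0.7j), (0.03+0j)]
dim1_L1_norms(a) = [1.16, 0.36, 0.71]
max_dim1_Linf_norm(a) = 0.72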